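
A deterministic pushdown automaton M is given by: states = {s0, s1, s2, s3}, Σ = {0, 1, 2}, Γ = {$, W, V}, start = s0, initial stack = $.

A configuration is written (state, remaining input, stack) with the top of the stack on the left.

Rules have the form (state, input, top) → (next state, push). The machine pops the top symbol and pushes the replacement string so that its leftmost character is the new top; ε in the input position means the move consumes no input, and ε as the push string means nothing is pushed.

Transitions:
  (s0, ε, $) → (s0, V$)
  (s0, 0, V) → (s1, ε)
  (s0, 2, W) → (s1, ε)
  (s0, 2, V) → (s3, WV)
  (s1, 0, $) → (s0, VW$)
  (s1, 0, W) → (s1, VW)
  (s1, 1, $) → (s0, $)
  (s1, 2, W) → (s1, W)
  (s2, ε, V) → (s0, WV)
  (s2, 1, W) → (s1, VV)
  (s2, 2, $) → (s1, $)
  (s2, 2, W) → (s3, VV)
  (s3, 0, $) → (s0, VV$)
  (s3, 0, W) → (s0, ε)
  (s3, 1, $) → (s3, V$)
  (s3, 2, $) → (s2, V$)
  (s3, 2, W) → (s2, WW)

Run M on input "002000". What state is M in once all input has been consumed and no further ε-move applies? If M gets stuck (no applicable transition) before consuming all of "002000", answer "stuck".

(s0, 002000, $) ⊢ (s0, 002000, V$) ⊢ (s1, 02000, $) ⊢ (s0, 2000, VW$) ⊢ (s3, 000, WVW$) ⊢ (s0, 00, VW$) ⊢ (s1, 0, W$) ⊢ (s1, ε, VW$)
All input consumed; M is in state s1.

s1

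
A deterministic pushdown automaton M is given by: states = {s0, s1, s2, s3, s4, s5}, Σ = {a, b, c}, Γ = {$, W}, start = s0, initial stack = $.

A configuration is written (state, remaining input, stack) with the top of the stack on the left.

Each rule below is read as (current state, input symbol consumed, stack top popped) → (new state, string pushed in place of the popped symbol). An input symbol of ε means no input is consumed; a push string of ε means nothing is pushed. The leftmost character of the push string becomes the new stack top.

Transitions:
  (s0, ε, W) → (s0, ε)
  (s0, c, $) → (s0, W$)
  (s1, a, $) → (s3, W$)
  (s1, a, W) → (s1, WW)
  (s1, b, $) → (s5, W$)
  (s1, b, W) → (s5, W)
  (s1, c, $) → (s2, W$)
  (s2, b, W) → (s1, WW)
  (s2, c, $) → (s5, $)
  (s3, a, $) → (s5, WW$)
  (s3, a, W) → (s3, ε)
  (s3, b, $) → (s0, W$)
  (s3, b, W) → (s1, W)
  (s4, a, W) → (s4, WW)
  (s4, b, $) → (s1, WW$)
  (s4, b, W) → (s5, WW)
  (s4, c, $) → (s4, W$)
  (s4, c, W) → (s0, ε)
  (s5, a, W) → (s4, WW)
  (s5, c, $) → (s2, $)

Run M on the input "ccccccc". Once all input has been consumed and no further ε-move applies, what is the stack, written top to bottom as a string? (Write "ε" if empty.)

(s0, ccccccc, $) ⊢ (s0, cccccc, W$) ⊢ (s0, cccccc, $) ⊢ (s0, ccccc, W$) ⊢ (s0, ccccc, $) ⊢ (s0, cccc, W$) ⊢ (s0, cccc, $) ⊢ (s0, ccc, W$) ⊢ (s0, ccc, $) ⊢ (s0, cc, W$) ⊢ (s0, cc, $) ⊢ (s0, c, W$) ⊢ (s0, c, $) ⊢ (s0, ε, W$) ⊢ (s0, ε, $)
All input consumed in state s0 with stack $.

$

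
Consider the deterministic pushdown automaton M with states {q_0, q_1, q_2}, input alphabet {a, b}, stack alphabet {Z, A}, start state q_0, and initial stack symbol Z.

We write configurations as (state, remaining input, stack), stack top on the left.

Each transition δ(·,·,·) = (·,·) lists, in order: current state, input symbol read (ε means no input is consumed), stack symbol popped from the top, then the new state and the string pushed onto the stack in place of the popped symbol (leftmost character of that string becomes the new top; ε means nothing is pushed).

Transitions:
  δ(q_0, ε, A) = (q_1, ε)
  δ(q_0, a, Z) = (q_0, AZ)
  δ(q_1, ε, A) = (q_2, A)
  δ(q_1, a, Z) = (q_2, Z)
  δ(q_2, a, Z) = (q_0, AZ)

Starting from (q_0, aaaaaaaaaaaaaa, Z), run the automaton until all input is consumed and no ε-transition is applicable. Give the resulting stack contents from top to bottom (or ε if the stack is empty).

Z

(q_0, aaaaaaaaaaaaaa, Z)
  read a, top Z: go to q_0, push AZ → (q_0, aaaaaaaaaaaaa, AZ)
  ε-move, top A: go to q_1, push ε → (q_1, aaaaaaaaaaaaa, Z)
  read a, top Z: go to q_2, push Z → (q_2, aaaaaaaaaaaa, Z)
  read a, top Z: go to q_0, push AZ → (q_0, aaaaaaaaaaa, AZ)
  ε-move, top A: go to q_1, push ε → (q_1, aaaaaaaaaaa, Z)
  read a, top Z: go to q_2, push Z → (q_2, aaaaaaaaaa, Z)
  read a, top Z: go to q_0, push AZ → (q_0, aaaaaaaaa, AZ)
  ε-move, top A: go to q_1, push ε → (q_1, aaaaaaaaa, Z)
  read a, top Z: go to q_2, push Z → (q_2, aaaaaaaa, Z)
  read a, top Z: go to q_0, push AZ → (q_0, aaaaaaa, AZ)
  ε-move, top A: go to q_1, push ε → (q_1, aaaaaaa, Z)
  read a, top Z: go to q_2, push Z → (q_2, aaaaaa, Z)
  read a, top Z: go to q_0, push AZ → (q_0, aaaaa, AZ)
  ε-move, top A: go to q_1, push ε → (q_1, aaaaa, Z)
  read a, top Z: go to q_2, push Z → (q_2, aaaa, Z)
  read a, top Z: go to q_0, push AZ → (q_0, aaa, AZ)
  ε-move, top A: go to q_1, push ε → (q_1, aaa, Z)
  read a, top Z: go to q_2, push Z → (q_2, aa, Z)
  read a, top Z: go to q_0, push AZ → (q_0, a, AZ)
  ε-move, top A: go to q_1, push ε → (q_1, a, Z)
  read a, top Z: go to q_2, push Z → (q_2, ε, Z)
All input consumed in state q_2 with stack Z.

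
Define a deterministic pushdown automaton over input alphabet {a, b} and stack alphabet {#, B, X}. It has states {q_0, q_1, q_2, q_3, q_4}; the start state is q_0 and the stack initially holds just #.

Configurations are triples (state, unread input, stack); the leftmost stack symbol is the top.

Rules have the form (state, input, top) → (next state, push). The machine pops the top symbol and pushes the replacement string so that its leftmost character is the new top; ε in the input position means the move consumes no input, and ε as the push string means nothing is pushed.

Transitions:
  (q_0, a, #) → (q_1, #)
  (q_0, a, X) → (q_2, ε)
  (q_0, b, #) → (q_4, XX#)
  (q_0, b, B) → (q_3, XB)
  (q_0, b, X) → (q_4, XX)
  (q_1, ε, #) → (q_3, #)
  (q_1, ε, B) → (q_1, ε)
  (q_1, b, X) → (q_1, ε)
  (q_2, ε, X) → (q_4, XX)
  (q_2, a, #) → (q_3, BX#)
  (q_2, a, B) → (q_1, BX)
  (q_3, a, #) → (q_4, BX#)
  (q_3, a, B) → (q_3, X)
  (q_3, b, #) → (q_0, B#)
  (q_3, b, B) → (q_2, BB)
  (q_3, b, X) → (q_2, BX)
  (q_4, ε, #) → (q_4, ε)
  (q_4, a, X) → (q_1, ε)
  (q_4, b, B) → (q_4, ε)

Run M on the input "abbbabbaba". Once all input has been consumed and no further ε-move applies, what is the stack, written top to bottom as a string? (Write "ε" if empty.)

(q_0, abbbabbaba, #)
  read a, top #: go to q_1, push # → (q_1, bbbabbaba, #)
  ε-move, top #: go to q_3, push # → (q_3, bbbabbaba, #)
  read b, top #: go to q_0, push B# → (q_0, bbabbaba, B#)
  read b, top B: go to q_3, push XB → (q_3, babbaba, XB#)
  read b, top X: go to q_2, push BX → (q_2, abbaba, BXB#)
  read a, top B: go to q_1, push BX → (q_1, bbaba, BXXB#)
  ε-move, top B: go to q_1, push ε → (q_1, bbaba, XXB#)
  read b, top X: go to q_1, push ε → (q_1, baba, XB#)
  read b, top X: go to q_1, push ε → (q_1, aba, B#)
  ε-move, top B: go to q_1, push ε → (q_1, aba, #)
  ε-move, top #: go to q_3, push # → (q_3, aba, #)
  read a, top #: go to q_4, push BX# → (q_4, ba, BX#)
  read b, top B: go to q_4, push ε → (q_4, a, X#)
  read a, top X: go to q_1, push ε → (q_1, ε, #)
  ε-move, top #: go to q_3, push # → (q_3, ε, #)
All input consumed in state q_3 with stack #.

#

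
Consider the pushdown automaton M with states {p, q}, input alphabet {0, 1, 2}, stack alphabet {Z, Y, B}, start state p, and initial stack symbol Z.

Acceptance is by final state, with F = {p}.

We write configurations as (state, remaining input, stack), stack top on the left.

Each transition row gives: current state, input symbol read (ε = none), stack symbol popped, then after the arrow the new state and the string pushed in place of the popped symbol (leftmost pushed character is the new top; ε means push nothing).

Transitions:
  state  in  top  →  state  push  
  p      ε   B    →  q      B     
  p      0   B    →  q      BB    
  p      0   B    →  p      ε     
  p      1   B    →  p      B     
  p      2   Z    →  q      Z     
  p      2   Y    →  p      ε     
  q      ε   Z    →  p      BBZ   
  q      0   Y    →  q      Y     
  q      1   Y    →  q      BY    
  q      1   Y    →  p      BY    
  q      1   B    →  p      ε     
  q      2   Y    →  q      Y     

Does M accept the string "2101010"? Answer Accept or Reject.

Accept

One accepting computation: (p, 2101010, Z) ⊢ (q, 101010, Z) ⊢ (p, 101010, BBZ) ⊢ (p, 01010, BBZ) ⊢ (q, 1010, BBBZ) ⊢ (p, 010, BBZ) ⊢ (q, 10, BBBZ) ⊢ (p, 0, BBZ) ⊢ (p, ε, BZ)
All input consumed and state p ∈ F.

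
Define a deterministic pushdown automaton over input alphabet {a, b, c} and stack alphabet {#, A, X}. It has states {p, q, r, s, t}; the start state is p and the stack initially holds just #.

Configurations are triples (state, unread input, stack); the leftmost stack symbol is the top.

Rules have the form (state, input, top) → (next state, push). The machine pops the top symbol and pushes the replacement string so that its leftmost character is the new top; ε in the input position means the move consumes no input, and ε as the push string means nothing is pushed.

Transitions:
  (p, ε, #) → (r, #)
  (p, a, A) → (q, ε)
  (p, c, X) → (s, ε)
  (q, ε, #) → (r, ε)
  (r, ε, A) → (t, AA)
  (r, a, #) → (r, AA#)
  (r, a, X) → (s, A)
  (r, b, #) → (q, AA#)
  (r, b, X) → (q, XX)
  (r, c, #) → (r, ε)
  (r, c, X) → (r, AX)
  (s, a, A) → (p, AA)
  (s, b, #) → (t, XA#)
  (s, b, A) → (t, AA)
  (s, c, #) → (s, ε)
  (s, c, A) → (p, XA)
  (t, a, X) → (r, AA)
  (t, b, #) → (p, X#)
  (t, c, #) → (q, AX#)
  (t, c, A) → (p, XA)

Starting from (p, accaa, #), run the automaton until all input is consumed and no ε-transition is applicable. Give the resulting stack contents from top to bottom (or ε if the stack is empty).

AAA#

(p, accaa, #)
  ε-move, top #: go to r, push # → (r, accaa, #)
  read a, top #: go to r, push AA# → (r, ccaa, AA#)
  ε-move, top A: go to t, push AA → (t, ccaa, AAA#)
  read c, top A: go to p, push XA → (p, caa, XAAA#)
  read c, top X: go to s, push ε → (s, aa, AAA#)
  read a, top A: go to p, push AA → (p, a, AAAA#)
  read a, top A: go to q, push ε → (q, ε, AAA#)
All input consumed in state q with stack AAA#.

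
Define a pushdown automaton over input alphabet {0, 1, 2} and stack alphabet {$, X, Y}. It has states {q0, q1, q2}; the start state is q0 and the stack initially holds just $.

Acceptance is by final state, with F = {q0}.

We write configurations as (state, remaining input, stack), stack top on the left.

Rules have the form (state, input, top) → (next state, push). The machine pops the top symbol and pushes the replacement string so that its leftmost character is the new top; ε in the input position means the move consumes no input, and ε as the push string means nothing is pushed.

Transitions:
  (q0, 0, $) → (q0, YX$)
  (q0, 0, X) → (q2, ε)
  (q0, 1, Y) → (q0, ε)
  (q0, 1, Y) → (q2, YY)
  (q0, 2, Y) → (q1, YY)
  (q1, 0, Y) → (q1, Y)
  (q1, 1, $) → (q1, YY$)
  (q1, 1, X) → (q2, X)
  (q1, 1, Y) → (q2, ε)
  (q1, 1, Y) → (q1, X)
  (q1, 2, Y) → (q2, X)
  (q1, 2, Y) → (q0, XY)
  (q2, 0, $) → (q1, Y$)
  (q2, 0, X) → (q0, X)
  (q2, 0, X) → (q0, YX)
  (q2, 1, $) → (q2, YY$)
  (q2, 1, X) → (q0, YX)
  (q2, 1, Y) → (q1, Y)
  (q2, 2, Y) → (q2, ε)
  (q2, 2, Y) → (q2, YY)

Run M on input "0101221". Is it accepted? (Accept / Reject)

No computation consumes all input and reaches a final state.

Reject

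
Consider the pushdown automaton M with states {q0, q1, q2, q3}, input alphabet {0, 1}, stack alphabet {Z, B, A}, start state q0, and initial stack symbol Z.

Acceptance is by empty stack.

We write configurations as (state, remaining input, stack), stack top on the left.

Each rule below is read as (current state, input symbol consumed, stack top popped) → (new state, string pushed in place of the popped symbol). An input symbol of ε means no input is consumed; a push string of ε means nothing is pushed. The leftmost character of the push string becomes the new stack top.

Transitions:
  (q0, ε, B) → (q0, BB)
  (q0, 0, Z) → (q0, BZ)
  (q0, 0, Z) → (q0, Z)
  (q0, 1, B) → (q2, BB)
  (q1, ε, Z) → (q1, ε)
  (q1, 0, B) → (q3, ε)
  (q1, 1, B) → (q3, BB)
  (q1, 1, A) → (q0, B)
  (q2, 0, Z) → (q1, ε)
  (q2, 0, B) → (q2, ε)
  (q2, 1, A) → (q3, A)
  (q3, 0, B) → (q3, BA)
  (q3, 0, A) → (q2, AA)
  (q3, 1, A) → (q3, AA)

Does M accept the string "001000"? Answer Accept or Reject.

One accepting computation: (q0, 001000, Z) ⊢ (q0, 01000, Z) ⊢ (q0, 1000, BZ) ⊢ (q2, 000, BBZ) ⊢ (q2, 00, BZ) ⊢ (q2, 0, Z) ⊢ (q1, ε, ε)
All input consumed and the stack is empty.

Accept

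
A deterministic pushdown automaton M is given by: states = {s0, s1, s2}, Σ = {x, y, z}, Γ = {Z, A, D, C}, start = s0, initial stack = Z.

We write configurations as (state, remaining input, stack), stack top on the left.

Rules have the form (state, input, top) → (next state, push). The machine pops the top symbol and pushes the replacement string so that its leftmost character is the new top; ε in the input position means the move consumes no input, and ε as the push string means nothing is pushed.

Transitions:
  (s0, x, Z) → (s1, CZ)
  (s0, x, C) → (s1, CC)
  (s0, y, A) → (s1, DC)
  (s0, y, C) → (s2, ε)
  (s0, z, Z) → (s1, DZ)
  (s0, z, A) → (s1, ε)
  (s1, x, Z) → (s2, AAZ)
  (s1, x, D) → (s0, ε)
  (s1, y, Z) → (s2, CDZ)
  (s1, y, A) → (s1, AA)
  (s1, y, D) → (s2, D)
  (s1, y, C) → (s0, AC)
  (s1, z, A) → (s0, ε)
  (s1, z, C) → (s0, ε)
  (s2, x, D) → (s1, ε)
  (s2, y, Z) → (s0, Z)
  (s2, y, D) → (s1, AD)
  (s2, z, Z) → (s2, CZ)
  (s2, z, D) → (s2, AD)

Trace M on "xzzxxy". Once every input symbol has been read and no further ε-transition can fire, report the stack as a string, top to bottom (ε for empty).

(s0, xzzxxy, Z)
  read x, top Z: go to s1, push CZ → (s1, zzxxy, CZ)
  read z, top C: go to s0, push ε → (s0, zxxy, Z)
  read z, top Z: go to s1, push DZ → (s1, xxy, DZ)
  read x, top D: go to s0, push ε → (s0, xy, Z)
  read x, top Z: go to s1, push CZ → (s1, y, CZ)
  read y, top C: go to s0, push AC → (s0, ε, ACZ)
All input consumed in state s0 with stack ACZ.

ACZ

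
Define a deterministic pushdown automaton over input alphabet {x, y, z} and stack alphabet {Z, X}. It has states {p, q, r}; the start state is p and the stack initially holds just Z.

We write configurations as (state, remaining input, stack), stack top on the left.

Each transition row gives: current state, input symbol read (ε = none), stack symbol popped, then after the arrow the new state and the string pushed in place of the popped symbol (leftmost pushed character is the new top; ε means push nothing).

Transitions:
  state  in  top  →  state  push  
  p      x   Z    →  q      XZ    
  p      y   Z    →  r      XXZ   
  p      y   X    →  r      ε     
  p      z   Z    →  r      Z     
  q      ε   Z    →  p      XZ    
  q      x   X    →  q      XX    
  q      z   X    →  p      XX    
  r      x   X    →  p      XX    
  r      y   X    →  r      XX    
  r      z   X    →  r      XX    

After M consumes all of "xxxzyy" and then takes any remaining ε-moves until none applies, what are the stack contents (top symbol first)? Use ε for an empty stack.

XXXXZ

(p, xxxzyy, Z) ⊢ (q, xxzyy, XZ) ⊢ (q, xzyy, XXZ) ⊢ (q, zyy, XXXZ) ⊢ (p, yy, XXXXZ) ⊢ (r, y, XXXZ) ⊢ (r, ε, XXXXZ)
All input consumed in state r with stack XXXXZ.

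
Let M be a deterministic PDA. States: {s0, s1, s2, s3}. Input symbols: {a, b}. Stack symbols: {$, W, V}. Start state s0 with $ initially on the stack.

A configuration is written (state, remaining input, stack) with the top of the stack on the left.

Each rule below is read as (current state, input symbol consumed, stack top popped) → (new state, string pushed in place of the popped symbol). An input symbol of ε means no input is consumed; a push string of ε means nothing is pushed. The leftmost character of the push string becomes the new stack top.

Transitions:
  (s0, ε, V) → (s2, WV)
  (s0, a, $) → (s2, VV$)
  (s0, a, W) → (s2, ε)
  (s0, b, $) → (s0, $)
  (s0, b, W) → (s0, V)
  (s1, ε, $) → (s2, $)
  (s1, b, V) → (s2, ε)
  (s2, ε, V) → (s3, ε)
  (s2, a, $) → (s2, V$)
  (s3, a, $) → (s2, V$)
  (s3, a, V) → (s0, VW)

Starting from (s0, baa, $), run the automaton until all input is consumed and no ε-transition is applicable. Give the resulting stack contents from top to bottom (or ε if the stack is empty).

(s0, baa, $)
  read b, top $: go to s0, push $ → (s0, aa, $)
  read a, top $: go to s2, push VV$ → (s2, a, VV$)
  ε-move, top V: go to s3, push ε → (s3, a, V$)
  read a, top V: go to s0, push VW → (s0, ε, VW$)
  ε-move, top V: go to s2, push WV → (s2, ε, WVW$)
All input consumed in state s2 with stack WVW$.

WVW$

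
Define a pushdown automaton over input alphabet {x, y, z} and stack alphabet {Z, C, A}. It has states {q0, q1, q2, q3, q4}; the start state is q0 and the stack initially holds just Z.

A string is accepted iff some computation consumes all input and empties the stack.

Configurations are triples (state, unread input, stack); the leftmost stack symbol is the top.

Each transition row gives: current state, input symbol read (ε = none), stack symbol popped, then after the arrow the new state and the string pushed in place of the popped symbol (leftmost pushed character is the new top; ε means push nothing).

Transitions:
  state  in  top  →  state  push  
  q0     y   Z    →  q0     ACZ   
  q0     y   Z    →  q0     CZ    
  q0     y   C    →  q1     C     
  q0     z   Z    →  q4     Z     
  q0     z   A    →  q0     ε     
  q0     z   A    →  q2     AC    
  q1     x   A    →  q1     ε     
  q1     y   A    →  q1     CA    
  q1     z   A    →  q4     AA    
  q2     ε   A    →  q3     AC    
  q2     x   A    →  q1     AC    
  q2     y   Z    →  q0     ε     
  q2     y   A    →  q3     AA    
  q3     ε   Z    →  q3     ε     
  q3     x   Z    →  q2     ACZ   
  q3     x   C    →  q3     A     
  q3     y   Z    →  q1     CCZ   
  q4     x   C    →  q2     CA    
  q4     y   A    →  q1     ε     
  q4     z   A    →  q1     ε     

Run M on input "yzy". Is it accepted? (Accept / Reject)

No computation consumes all input and empties the stack.

Reject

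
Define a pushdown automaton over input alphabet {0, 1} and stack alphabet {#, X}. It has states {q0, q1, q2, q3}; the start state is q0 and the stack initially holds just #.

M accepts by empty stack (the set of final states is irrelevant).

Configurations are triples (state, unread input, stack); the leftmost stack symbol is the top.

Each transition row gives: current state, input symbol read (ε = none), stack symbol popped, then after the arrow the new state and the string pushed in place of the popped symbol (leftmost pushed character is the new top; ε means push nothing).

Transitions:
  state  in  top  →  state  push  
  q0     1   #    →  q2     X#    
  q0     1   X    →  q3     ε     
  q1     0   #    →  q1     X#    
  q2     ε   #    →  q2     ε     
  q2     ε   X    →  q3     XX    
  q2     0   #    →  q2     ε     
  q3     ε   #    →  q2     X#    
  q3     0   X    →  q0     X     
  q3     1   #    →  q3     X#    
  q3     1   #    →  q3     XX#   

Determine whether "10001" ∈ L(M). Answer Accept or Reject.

Reject

No computation consumes all input and empties the stack.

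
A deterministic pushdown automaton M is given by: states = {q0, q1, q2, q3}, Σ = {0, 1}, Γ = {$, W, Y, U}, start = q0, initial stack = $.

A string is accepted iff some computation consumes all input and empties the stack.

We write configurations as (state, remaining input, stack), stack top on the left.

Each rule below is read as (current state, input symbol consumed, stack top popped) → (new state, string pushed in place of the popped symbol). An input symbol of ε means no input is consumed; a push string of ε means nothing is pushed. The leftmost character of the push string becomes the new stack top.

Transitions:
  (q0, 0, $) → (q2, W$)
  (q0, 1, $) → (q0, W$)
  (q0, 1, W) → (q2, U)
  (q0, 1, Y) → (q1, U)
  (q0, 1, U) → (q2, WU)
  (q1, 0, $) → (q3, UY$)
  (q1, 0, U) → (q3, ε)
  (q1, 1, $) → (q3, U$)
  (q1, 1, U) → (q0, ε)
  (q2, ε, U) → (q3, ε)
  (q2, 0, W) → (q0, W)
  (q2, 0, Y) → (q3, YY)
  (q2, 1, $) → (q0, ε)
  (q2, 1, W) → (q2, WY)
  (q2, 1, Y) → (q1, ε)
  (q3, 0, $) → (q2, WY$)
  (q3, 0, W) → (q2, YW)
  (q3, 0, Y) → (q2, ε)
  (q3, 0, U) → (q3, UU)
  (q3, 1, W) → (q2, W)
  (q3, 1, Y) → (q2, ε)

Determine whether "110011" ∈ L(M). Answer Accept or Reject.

(q0, 110011, $) ⊢ (q0, 10011, W$) ⊢ (q2, 0011, U$) ⊢ (q3, 0011, $) ⊢ (q2, 011, WY$) ⊢ (q0, 11, WY$) ⊢ (q2, 1, UY$) ⊢ (q3, 1, Y$) ⊢ (q2, ε, $)
All input consumed; stack is $, not empty, and no further ε-move applies.

Reject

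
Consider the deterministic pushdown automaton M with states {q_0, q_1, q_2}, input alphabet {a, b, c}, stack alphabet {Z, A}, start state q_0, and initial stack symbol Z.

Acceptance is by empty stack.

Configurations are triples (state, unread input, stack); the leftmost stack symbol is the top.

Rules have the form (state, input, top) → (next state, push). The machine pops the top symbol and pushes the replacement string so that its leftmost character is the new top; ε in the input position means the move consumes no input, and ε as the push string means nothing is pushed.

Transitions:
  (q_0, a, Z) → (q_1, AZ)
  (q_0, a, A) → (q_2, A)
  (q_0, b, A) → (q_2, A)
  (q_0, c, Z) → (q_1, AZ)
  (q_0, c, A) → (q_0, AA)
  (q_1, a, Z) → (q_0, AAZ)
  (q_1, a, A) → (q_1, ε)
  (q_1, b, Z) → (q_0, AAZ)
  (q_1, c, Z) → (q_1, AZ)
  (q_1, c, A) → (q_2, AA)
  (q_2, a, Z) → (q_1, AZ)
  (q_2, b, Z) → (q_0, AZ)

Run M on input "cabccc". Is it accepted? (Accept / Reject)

(q_0, cabccc, Z)
  read c, top Z: go to q_1, push AZ → (q_1, abccc, AZ)
  read a, top A: go to q_1, push ε → (q_1, bccc, Z)
  read b, top Z: go to q_0, push AAZ → (q_0, ccc, AAZ)
  read c, top A: go to q_0, push AA → (q_0, cc, AAAZ)
  read c, top A: go to q_0, push AA → (q_0, c, AAAAZ)
  read c, top A: go to q_0, push AA → (q_0, ε, AAAAAZ)
All input consumed; stack is AAAAAZ, not empty, and no further ε-move applies.

Reject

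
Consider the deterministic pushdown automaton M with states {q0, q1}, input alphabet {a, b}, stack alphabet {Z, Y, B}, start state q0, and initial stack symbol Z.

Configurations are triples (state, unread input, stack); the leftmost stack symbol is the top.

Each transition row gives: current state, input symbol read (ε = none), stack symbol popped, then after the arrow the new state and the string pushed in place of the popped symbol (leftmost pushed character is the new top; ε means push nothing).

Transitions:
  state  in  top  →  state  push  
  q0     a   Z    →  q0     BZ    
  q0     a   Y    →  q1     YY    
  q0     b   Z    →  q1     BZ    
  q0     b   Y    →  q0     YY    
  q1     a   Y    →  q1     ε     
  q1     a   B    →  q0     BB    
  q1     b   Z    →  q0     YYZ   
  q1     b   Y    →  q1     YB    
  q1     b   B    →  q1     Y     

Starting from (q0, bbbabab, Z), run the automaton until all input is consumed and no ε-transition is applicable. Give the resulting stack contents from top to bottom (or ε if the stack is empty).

(q0, bbbabab, Z) ⊢ (q1, bbabab, BZ) ⊢ (q1, babab, YZ) ⊢ (q1, abab, YBZ) ⊢ (q1, bab, BZ) ⊢ (q1, ab, YZ) ⊢ (q1, b, Z) ⊢ (q0, ε, YYZ)
All input consumed in state q0 with stack YYZ.

YYZ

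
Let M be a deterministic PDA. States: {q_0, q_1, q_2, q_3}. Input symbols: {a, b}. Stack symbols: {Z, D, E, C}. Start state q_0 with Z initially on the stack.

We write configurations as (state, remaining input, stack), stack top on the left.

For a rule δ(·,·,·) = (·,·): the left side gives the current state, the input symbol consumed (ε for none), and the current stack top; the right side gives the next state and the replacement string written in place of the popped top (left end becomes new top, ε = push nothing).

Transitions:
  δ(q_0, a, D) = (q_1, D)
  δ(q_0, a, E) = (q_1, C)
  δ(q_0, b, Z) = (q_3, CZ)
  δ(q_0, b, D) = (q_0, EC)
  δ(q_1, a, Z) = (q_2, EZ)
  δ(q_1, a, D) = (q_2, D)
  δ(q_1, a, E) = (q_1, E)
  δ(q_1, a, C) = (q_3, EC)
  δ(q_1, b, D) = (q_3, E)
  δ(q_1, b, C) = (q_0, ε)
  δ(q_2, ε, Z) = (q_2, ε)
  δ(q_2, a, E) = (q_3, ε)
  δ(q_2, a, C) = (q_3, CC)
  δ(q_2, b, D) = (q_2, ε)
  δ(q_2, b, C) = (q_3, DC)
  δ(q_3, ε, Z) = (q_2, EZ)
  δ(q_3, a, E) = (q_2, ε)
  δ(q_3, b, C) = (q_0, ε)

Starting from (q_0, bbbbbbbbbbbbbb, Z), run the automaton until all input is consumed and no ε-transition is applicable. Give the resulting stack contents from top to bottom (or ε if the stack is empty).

Z

(q_0, bbbbbbbbbbbbbb, Z) ⊢ (q_3, bbbbbbbbbbbbb, CZ) ⊢ (q_0, bbbbbbbbbbbb, Z) ⊢ (q_3, bbbbbbbbbbb, CZ) ⊢ (q_0, bbbbbbbbbb, Z) ⊢ (q_3, bbbbbbbbb, CZ) ⊢ (q_0, bbbbbbbb, Z) ⊢ (q_3, bbbbbbb, CZ) ⊢ (q_0, bbbbbb, Z) ⊢ (q_3, bbbbb, CZ) ⊢ (q_0, bbbb, Z) ⊢ (q_3, bbb, CZ) ⊢ (q_0, bb, Z) ⊢ (q_3, b, CZ) ⊢ (q_0, ε, Z)
All input consumed in state q_0 with stack Z.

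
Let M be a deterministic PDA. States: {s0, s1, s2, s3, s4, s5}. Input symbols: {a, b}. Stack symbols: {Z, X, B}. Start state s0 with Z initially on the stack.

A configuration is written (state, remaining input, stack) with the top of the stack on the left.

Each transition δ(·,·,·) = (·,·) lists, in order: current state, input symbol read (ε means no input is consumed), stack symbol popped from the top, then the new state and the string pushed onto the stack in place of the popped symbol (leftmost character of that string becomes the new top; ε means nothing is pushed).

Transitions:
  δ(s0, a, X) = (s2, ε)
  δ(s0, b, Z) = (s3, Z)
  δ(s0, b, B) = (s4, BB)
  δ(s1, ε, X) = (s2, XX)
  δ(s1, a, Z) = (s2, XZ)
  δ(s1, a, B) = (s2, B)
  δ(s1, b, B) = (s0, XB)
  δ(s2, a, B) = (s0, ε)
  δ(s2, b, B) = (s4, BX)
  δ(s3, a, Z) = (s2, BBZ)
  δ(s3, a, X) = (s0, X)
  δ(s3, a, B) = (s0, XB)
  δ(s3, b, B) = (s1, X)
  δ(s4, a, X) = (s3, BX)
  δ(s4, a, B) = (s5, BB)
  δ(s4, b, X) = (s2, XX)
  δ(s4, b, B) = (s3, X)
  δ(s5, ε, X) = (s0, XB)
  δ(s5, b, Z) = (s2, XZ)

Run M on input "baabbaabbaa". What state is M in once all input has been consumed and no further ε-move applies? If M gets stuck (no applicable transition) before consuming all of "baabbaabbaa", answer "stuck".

(s0, baabbaabbaa, Z)
  read b, top Z: go to s3, push Z → (s3, aabbaabbaa, Z)
  read a, top Z: go to s2, push BBZ → (s2, abbaabbaa, BBZ)
  read a, top B: go to s0, push ε → (s0, bbaabbaa, BZ)
  read b, top B: go to s4, push BB → (s4, baabbaa, BBZ)
  read b, top B: go to s3, push X → (s3, aabbaa, XBZ)
  read a, top X: go to s0, push X → (s0, abbaa, XBZ)
  read a, top X: go to s2, push ε → (s2, bbaa, BZ)
  read b, top B: go to s4, push BX → (s4, baa, BXZ)
  read b, top B: go to s3, push X → (s3, aa, XXZ)
  read a, top X: go to s0, push X → (s0, a, XXZ)
  read a, top X: go to s2, push ε → (s2, ε, XZ)
All input consumed; M is in state s2.

s2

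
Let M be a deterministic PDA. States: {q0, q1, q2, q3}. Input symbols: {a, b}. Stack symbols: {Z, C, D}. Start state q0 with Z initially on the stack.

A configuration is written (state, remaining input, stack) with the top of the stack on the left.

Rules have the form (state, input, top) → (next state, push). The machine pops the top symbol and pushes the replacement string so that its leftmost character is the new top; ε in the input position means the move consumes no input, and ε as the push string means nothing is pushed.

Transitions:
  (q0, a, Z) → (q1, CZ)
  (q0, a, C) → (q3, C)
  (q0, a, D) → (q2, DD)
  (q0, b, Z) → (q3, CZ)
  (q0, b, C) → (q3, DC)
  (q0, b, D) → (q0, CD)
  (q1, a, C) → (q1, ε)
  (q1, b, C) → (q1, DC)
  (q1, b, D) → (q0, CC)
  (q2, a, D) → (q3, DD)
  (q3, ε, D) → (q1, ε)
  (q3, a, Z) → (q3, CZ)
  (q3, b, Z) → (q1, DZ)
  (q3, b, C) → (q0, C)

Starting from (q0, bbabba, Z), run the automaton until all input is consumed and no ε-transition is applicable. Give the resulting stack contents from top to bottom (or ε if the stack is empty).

Z

(q0, bbabba, Z) ⊢ (q3, babba, CZ) ⊢ (q0, abba, CZ) ⊢ (q3, bba, CZ) ⊢ (q0, ba, CZ) ⊢ (q3, a, DCZ) ⊢ (q1, a, CZ) ⊢ (q1, ε, Z)
All input consumed in state q1 with stack Z.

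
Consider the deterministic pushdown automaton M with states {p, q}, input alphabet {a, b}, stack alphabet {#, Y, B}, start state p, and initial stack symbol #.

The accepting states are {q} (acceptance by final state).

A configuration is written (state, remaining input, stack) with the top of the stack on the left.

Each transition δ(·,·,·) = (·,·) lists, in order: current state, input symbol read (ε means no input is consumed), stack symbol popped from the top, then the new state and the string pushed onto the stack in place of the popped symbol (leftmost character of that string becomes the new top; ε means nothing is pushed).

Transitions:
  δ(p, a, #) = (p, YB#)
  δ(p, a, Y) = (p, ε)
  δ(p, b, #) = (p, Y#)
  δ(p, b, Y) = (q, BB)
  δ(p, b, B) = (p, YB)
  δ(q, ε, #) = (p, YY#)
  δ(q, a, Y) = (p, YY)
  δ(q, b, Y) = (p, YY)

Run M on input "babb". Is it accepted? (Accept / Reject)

(p, babb, #)
  read b, top #: go to p, push Y# → (p, abb, Y#)
  read a, top Y: go to p, push ε → (p, bb, #)
  read b, top #: go to p, push Y# → (p, b, Y#)
  read b, top Y: go to q, push BB → (q, ε, BB#)
All input consumed; state q ∈ F.

Accept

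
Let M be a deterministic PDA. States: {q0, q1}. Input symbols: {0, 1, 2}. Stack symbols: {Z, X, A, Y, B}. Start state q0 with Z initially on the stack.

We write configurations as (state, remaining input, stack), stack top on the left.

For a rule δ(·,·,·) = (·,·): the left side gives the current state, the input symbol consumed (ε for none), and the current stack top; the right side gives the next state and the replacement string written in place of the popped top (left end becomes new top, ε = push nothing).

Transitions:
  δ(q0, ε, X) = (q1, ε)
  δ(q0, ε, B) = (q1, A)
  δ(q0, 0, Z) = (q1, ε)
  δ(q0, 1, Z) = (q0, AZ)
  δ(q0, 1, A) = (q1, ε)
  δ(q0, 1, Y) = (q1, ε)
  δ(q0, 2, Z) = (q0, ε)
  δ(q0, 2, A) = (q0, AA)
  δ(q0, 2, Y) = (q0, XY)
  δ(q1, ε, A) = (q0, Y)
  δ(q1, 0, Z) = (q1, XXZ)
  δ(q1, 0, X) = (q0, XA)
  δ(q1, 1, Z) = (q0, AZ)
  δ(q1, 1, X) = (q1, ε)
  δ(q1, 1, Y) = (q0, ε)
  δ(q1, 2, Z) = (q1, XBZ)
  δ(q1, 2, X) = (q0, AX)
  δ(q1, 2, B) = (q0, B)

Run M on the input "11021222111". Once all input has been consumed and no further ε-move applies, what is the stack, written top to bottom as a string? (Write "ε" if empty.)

XXZ

(q0, 11021222111, Z)
  read 1, top Z: go to q0, push AZ → (q0, 1021222111, AZ)
  read 1, top A: go to q1, push ε → (q1, 021222111, Z)
  read 0, top Z: go to q1, push XXZ → (q1, 21222111, XXZ)
  read 2, top X: go to q0, push AX → (q0, 1222111, AXXZ)
  read 1, top A: go to q1, push ε → (q1, 222111, XXZ)
  read 2, top X: go to q0, push AX → (q0, 22111, AXXZ)
  read 2, top A: go to q0, push AA → (q0, 2111, AAXXZ)
  read 2, top A: go to q0, push AA → (q0, 111, AAAXXZ)
  read 1, top A: go to q1, push ε → (q1, 11, AAXXZ)
  ε-move, top A: go to q0, push Y → (q0, 11, YAXXZ)
  read 1, top Y: go to q1, push ε → (q1, 1, AXXZ)
  ε-move, top A: go to q0, push Y → (q0, 1, YXXZ)
  read 1, top Y: go to q1, push ε → (q1, ε, XXZ)
All input consumed in state q1 with stack XXZ.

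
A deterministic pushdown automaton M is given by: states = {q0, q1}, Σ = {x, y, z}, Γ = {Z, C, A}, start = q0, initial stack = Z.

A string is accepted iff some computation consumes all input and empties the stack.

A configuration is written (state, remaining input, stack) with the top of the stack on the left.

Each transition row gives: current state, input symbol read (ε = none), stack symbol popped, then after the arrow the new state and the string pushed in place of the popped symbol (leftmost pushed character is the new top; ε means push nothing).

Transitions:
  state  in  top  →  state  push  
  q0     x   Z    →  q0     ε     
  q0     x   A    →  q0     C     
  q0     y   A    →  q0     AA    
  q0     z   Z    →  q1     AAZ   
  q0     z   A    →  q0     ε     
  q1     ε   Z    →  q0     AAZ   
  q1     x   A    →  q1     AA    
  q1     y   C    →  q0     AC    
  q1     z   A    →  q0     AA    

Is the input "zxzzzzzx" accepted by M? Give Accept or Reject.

Accept

(q0, zxzzzzzx, Z) ⊢ (q1, xzzzzzx, AAZ) ⊢ (q1, zzzzzx, AAAZ) ⊢ (q0, zzzzx, AAAAZ) ⊢ (q0, zzzx, AAAZ) ⊢ (q0, zzx, AAZ) ⊢ (q0, zx, AZ) ⊢ (q0, x, Z) ⊢ (q0, ε, ε)
All input consumed and the stack is empty.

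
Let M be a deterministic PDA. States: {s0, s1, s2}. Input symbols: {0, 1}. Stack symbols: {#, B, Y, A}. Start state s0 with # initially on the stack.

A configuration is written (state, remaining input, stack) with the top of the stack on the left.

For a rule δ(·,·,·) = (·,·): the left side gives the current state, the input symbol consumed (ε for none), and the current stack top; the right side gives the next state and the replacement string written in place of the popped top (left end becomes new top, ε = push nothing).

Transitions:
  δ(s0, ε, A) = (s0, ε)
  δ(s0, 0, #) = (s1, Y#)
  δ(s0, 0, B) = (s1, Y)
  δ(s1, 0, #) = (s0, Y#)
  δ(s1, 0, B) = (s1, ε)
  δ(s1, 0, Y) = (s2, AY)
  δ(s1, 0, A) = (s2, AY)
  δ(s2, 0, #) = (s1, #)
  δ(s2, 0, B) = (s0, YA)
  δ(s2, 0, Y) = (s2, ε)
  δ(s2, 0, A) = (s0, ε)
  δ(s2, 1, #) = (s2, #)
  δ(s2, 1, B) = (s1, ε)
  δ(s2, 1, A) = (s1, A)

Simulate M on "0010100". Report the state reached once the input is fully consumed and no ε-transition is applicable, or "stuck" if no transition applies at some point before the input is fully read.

s0

(s0, 0010100, #)
  read 0, top #: go to s1, push Y# → (s1, 010100, Y#)
  read 0, top Y: go to s2, push AY → (s2, 10100, AY#)
  read 1, top A: go to s1, push A → (s1, 0100, AY#)
  read 0, top A: go to s2, push AY → (s2, 100, AYY#)
  read 1, top A: go to s1, push A → (s1, 00, AYY#)
  read 0, top A: go to s2, push AY → (s2, 0, AYYY#)
  read 0, top A: go to s0, push ε → (s0, ε, YYY#)
All input consumed; M is in state s0.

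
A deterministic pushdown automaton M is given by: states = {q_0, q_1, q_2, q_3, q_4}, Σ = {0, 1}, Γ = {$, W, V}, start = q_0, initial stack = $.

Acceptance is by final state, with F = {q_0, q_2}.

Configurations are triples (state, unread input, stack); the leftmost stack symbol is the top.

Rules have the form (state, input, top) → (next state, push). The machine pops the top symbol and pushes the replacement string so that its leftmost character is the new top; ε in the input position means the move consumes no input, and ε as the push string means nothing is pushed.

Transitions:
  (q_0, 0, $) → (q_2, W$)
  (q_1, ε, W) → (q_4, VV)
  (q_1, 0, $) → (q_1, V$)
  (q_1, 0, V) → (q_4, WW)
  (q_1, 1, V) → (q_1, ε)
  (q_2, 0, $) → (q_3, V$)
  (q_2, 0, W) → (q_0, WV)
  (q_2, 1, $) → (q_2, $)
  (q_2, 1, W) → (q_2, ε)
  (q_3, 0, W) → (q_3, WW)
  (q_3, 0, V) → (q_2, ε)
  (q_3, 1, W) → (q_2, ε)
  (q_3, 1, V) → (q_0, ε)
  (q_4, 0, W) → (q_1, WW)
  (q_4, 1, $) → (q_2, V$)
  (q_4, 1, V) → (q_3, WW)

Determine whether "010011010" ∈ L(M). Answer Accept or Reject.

(q_0, 010011010, $) ⊢ (q_2, 10011010, W$) ⊢ (q_2, 0011010, $) ⊢ (q_3, 011010, V$) ⊢ (q_2, 11010, $) ⊢ (q_2, 1010, $) ⊢ (q_2, 010, $) ⊢ (q_3, 10, V$) ⊢ (q_0, 0, $) ⊢ (q_2, ε, W$)
All input consumed; state q_2 ∈ F.

Accept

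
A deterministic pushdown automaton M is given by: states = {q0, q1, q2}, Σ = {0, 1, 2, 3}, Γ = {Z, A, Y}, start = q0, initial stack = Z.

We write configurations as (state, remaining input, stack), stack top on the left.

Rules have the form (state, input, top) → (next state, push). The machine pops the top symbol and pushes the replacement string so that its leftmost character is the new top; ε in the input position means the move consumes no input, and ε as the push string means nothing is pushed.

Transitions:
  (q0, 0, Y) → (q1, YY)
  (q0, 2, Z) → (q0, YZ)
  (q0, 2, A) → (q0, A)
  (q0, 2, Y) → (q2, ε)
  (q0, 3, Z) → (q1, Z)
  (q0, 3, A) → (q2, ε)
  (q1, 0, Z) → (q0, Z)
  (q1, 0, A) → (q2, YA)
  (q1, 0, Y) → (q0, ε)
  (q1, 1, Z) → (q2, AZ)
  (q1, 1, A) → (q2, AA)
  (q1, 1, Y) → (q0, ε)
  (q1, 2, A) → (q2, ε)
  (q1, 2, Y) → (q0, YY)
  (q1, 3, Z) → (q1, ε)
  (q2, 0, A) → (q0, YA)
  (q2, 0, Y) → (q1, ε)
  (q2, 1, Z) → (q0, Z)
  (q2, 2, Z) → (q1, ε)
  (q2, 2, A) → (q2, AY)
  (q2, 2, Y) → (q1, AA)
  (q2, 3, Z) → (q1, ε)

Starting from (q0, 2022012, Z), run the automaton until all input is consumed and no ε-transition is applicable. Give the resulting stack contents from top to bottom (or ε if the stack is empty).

(q0, 2022012, Z) ⊢ (q0, 022012, YZ) ⊢ (q1, 22012, YYZ) ⊢ (q0, 2012, YYYZ) ⊢ (q2, 012, YYZ) ⊢ (q1, 12, YZ) ⊢ (q0, 2, Z) ⊢ (q0, ε, YZ)
All input consumed in state q0 with stack YZ.

YZ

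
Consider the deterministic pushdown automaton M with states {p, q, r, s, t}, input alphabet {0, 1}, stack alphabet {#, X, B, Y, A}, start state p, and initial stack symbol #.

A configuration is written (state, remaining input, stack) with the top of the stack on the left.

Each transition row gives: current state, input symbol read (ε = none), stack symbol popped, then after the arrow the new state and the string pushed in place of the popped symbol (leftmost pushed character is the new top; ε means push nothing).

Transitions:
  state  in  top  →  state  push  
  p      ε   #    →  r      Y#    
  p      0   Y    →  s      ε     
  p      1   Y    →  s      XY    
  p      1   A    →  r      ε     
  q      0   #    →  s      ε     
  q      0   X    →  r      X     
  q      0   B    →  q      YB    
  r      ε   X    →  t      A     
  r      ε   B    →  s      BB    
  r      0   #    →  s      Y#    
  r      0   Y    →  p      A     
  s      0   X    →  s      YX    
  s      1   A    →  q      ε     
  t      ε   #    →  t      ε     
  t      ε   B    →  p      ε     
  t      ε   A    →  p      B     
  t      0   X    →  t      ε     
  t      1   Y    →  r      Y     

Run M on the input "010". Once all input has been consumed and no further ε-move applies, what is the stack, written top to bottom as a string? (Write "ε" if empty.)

Y#

(p, 010, #)
  ε-move, top #: go to r, push Y# → (r, 010, Y#)
  read 0, top Y: go to p, push A → (p, 10, A#)
  read 1, top A: go to r, push ε → (r, 0, #)
  read 0, top #: go to s, push Y# → (s, ε, Y#)
All input consumed in state s with stack Y#.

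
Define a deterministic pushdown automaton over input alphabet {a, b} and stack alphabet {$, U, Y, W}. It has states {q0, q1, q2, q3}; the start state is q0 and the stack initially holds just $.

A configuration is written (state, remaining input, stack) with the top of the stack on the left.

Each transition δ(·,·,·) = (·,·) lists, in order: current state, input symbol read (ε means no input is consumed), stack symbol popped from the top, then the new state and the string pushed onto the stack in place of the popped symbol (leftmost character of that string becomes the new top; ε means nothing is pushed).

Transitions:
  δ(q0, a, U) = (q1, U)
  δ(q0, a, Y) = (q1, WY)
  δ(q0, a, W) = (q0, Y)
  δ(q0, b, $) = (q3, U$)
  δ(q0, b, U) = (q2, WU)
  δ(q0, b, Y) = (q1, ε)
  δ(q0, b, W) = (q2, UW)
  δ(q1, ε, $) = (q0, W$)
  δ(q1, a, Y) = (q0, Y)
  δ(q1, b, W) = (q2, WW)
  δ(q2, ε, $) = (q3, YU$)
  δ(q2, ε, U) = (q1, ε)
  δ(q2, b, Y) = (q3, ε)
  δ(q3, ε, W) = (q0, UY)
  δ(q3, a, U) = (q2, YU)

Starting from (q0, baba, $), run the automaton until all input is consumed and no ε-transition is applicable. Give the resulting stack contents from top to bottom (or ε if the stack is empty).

YU$

(q0, baba, $)
  read b, top $: go to q3, push U$ → (q3, aba, U$)
  read a, top U: go to q2, push YU → (q2, ba, YU$)
  read b, top Y: go to q3, push ε → (q3, a, U$)
  read a, top U: go to q2, push YU → (q2, ε, YU$)
All input consumed in state q2 with stack YU$.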